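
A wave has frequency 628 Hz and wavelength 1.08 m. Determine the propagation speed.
v = fλ = 678.2 m/s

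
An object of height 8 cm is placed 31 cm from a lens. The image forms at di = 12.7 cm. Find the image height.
hi = (-di/do) × ho = -3.277 cm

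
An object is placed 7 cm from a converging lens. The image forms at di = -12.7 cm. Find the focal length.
1/f = 1/do + 1/di → f = 15.6 cm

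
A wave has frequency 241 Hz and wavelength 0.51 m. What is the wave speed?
v = fλ = 122.9 m/s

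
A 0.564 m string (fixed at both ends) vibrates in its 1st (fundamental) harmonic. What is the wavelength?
λₙ = 2L/n = 1.128 m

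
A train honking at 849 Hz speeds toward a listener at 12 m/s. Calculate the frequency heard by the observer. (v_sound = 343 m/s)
f_obs = f·v/(v − v_s) = 879.8 Hz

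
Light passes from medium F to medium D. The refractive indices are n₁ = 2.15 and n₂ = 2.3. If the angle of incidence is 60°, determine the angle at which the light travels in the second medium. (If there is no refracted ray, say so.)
sin θ₂ = (n₁/n₂)·sin θ₁ = 0.8095 → θ₂ = 54.05°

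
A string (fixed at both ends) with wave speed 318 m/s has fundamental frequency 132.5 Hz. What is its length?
L = v/(2f₁) = 1.2 m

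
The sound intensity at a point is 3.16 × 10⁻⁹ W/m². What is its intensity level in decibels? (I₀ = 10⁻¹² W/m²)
β = 10·log₁₀(I/I₀) = 35 dB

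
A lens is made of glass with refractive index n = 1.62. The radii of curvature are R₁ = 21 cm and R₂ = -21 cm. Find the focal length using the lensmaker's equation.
1/f = (n − 1)(1/R₁ − 1/R₂) → f = 16.94 cm (converging lens)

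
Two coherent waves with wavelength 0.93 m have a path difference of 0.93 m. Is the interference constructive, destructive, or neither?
constructive — path difference = 1λ, a whole number of wavelengths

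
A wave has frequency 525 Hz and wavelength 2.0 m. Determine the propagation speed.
v = fλ = 1050 m/s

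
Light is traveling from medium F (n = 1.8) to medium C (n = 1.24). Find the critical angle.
θc = arcsin(n₂/n₁) = 43.54°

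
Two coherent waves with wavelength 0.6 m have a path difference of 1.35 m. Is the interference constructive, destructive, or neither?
neither (partial) — path difference = 2.25λ, neither a whole number of wavelengths nor an odd multiple of λ/2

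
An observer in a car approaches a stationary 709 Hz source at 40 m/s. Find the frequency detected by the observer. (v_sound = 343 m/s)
f_obs = f·(v + v_o)/v = 791.7 Hz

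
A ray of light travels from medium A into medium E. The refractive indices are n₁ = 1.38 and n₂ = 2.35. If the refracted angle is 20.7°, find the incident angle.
sin θ₁ = (n₂/n₁)·sin θ₂ → θ₁ = 37.01°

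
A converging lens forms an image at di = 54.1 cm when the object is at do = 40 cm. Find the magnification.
M = −di/do = -1.353 (inverted image)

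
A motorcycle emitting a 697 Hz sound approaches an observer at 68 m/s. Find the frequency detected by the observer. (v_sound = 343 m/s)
f_obs = f·v/(v − v_s) = 869.3 Hz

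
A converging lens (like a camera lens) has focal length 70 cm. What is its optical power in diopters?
P = 1/f = 1.429 D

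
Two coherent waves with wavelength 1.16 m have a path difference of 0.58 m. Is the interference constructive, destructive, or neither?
destructive — path difference = 0.5λ, an odd multiple of λ/2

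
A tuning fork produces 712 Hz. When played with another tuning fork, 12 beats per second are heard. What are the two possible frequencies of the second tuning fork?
f₂ = 712 ± 12 Hz → 724 Hz or 700 Hz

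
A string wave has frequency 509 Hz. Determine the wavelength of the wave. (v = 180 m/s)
λ = v/f = 0.3536 m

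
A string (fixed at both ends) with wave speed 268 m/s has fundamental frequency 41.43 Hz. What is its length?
L = v/(2f₁) = 3.234 m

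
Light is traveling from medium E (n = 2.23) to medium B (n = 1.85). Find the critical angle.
θc = arcsin(n₂/n₁) = 56.06°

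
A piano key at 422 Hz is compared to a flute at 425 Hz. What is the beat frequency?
3 Hz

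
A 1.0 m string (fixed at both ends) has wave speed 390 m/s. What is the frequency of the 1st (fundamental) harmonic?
fₙ = nv/(2L) = 195 Hz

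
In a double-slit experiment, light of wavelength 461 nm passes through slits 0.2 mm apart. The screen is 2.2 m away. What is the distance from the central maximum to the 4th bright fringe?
y = mλL/d = 20.28 mm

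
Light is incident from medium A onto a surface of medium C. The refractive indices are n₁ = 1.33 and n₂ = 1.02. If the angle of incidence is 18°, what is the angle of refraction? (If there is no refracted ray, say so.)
sin θ₂ = (n₁/n₂)·sin θ₁ = 0.4029 → θ₂ = 23.76°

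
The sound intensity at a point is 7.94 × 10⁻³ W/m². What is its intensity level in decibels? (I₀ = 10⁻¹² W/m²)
β = 10·log₁₀(I/I₀) = 99 dB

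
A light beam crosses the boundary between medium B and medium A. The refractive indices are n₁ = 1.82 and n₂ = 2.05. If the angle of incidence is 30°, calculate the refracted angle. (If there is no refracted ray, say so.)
sin θ₂ = (n₁/n₂)·sin θ₁ = 0.4439 → θ₂ = 26.35°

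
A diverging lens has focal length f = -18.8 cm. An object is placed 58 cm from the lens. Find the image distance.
1/di = 1/f − 1/do → di = -14.2 cm (virtual image)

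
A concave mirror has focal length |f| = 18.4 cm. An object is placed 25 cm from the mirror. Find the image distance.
f = +18.4 cm (concave); 1/di = 1/f − 1/do → di = 69.7 cm (real image, in front of mirror)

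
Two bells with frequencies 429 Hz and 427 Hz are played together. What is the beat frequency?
2 Hz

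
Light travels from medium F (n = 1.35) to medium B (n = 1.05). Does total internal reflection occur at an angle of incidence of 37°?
θc = arcsin(n₂/n₁) = 51.06°; 37° < θc, so no — the ray refracts.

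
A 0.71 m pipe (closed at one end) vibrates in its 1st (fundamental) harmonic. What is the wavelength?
λₙ = 4L/n = 2.84 m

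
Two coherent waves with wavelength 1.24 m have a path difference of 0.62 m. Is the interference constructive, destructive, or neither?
destructive — path difference = 0.5λ, an odd multiple of λ/2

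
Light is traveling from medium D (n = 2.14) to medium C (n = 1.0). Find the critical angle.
θc = arcsin(n₂/n₁) = 27.86°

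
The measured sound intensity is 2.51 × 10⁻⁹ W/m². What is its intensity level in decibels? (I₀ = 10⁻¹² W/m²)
β = 10·log₁₀(I/I₀) = 34 dB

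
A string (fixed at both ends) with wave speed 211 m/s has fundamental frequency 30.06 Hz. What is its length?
L = v/(2f₁) = 3.51 m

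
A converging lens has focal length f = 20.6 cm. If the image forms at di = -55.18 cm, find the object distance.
1/do = 1/f − 1/di → do = 15 cm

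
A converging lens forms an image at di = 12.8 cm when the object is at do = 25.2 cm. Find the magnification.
M = −di/do = -0.5079 (inverted image)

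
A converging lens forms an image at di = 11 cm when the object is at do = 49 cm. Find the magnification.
M = −di/do = -0.2245 (inverted image)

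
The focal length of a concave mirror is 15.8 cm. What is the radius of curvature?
R = 2|f| = 31.6 cm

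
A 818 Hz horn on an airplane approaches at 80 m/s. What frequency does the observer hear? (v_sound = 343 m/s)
f_obs = f·v/(v − v_s) = 1067 Hz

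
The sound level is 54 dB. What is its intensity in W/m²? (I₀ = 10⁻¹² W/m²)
I = I₀·10^(β/10) = 2.51 × 10⁻⁷ W/m²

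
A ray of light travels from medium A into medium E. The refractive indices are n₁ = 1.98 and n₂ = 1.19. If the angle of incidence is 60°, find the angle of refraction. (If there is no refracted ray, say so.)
sin θ₂ = (n₁/n₂)·sin θ₁ = 1.441 > 1, so there is no refracted ray — the light undergoes total internal reflection.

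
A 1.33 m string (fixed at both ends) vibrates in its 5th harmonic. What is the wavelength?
λₙ = 2L/n = 0.532 m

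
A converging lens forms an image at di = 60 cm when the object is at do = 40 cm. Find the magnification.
M = −di/do = -1.5 (inverted image)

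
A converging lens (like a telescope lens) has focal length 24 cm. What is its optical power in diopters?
P = 1/f = 4.167 D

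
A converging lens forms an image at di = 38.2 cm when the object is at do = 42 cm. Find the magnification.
M = −di/do = -0.9095 (inverted image)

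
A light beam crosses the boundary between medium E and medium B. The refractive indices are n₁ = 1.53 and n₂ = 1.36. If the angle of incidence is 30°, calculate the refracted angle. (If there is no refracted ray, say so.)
sin θ₂ = (n₁/n₂)·sin θ₁ = 0.5625 → θ₂ = 34.23°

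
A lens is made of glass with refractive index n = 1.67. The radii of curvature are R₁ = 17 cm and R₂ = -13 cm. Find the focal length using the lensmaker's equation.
1/f = (n − 1)(1/R₁ − 1/R₂) → f = 11 cm (converging lens)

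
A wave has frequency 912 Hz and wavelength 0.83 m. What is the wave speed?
v = fλ = 757 m/s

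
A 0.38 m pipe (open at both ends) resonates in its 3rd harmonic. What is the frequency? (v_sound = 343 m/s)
fₙ = nv/(2L) = 1354 Hz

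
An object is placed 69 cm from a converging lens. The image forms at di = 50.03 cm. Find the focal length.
1/f = 1/do + 1/di → f = 29 cm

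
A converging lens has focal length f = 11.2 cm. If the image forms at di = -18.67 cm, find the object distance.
1/do = 1/f − 1/di → do = 7 cm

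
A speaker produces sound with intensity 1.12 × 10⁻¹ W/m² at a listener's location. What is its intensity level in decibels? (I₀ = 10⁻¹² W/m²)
β = 10·log₁₀(I/I₀) = 110.5 dB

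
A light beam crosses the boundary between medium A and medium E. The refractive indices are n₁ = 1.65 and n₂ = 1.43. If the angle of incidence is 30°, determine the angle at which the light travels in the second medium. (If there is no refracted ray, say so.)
sin θ₂ = (n₁/n₂)·sin θ₁ = 0.5769 → θ₂ = 35.23°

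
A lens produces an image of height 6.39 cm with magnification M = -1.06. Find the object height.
ho = |hi|/|M| = 6.028 cm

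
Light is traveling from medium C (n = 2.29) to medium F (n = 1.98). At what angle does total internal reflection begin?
θc = arcsin(n₂/n₁) = 59.84°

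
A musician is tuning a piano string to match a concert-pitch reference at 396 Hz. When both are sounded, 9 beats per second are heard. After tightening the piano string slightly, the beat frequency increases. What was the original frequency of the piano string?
405 Hz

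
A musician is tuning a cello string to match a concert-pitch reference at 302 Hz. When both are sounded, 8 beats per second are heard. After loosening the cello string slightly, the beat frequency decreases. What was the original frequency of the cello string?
310 Hz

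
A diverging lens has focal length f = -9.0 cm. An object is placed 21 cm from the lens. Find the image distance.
1/di = 1/f − 1/do → di = -6.3 cm (virtual image)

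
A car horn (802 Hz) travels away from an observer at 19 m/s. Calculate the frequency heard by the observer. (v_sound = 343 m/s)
f_obs = f·v/(v + v_s) = 759.9 Hz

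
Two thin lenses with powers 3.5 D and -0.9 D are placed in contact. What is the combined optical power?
P_total = P₁ + P₂ = 2.6 D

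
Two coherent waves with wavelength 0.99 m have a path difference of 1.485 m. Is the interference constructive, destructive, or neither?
destructive — path difference = 1.5λ, an odd multiple of λ/2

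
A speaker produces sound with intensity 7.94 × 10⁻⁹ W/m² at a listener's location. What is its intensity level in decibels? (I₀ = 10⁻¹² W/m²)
β = 10·log₁₀(I/I₀) = 39 dB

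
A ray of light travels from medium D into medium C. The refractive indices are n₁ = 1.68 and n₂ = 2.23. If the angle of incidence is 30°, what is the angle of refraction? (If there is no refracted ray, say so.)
sin θ₂ = (n₁/n₂)·sin θ₁ = 0.3767 → θ₂ = 22.13°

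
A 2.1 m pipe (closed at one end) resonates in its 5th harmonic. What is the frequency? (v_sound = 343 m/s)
fₙ = nv/(4L) = 204.2 Hz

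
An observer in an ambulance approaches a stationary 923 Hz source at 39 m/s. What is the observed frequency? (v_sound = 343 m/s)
f_obs = f·(v + v_o)/v = 1028 Hz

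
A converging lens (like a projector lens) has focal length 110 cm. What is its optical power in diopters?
P = 1/f = 0.9091 D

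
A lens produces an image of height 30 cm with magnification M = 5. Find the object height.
ho = |hi|/|M| = 6 cm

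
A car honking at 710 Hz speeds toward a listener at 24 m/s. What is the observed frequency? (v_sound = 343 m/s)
f_obs = f·v/(v − v_s) = 763.4 Hz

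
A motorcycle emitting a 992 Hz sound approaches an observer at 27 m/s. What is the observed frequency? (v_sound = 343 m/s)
f_obs = f·v/(v − v_s) = 1077 Hz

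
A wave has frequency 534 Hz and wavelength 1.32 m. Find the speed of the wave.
v = fλ = 704.9 m/s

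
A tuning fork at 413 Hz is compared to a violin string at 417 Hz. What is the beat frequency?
4 Hz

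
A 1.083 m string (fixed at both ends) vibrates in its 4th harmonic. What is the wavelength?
λₙ = 2L/n = 0.5415 m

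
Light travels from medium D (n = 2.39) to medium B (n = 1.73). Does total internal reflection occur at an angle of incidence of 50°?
θc = arcsin(n₂/n₁) = 46.37°; 50° > θc, so yes — total internal reflection.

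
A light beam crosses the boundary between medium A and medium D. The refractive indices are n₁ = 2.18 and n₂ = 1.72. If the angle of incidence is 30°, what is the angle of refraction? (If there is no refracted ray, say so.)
sin θ₂ = (n₁/n₂)·sin θ₁ = 0.6337 → θ₂ = 39.33°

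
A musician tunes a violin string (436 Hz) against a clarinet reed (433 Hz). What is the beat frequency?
3 Hz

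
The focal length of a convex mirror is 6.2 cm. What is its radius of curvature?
R = 2|f| = 12.4 cm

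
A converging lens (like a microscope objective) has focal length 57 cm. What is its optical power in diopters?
P = 1/f = 1.754 D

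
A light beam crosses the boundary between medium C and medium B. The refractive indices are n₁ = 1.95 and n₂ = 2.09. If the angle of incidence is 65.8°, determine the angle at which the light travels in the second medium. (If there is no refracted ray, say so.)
sin θ₂ = (n₁/n₂)·sin θ₁ = 0.851 → θ₂ = 58.32°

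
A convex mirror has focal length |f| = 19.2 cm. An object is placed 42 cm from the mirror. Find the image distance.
f = −19.2 cm (convex); 1/di = 1/f − 1/do → di = -13.18 cm (virtual image, behind mirror)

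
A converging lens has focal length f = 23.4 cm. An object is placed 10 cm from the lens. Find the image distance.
1/di = 1/f − 1/do → di = -17.46 cm (virtual image)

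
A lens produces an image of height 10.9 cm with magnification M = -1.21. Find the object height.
ho = |hi|/|M| = 9.008 cm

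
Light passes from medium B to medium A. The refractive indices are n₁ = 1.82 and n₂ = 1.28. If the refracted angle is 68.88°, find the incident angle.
sin θ₁ = (n₂/n₁)·sin θ₂ → θ₁ = 41°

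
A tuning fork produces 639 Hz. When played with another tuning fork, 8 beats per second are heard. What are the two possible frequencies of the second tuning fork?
f₂ = 639 ± 8 Hz → 647 Hz or 631 Hz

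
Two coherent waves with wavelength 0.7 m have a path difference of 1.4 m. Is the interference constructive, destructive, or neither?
constructive — path difference = 2λ, a whole number of wavelengths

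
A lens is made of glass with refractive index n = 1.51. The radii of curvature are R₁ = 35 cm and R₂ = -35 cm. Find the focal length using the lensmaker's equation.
1/f = (n − 1)(1/R₁ − 1/R₂) → f = 34.31 cm (converging lens)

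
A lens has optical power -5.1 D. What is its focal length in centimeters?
f = 1/P = -19.61 cm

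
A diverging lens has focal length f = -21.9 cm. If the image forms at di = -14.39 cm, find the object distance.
1/do = 1/f − 1/di → do = 41.96 cm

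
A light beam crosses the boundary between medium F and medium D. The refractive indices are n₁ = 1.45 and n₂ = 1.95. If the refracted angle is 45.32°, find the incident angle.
sin θ₁ = (n₂/n₁)·sin θ₂ → θ₁ = 72.99°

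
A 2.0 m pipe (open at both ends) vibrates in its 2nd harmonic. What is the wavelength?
λₙ = 2L/n = 2 m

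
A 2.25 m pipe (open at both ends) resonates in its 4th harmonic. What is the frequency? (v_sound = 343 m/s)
fₙ = nv/(2L) = 304.9 Hz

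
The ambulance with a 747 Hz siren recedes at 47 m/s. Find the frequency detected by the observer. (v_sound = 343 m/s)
f_obs = f·v/(v + v_s) = 657 Hz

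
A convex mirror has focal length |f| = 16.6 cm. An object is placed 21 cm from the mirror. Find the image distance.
f = −16.6 cm (convex); 1/di = 1/f − 1/do → di = -9.271 cm (virtual image, behind mirror)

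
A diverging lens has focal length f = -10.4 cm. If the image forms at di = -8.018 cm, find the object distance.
1/do = 1/f − 1/di → do = 35.01 cm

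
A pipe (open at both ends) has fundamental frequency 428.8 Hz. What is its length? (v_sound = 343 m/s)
L = v/(2f₁) = 0.4 m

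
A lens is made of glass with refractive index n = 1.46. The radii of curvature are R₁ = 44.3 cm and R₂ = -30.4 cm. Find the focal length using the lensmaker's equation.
1/f = (n − 1)(1/R₁ − 1/R₂) → f = 39.19 cm (converging lens)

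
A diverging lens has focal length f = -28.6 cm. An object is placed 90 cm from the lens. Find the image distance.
1/di = 1/f − 1/do → di = -21.7 cm (virtual image)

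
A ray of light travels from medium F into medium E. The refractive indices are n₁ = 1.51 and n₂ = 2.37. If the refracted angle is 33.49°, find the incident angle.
sin θ₁ = (n₂/n₁)·sin θ₂ → θ₁ = 60°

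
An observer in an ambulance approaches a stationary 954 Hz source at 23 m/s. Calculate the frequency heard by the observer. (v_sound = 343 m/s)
f_obs = f·(v + v_o)/v = 1018 Hz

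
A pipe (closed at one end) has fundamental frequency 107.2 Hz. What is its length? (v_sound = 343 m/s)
L = v/(4f₁) = 0.7999 m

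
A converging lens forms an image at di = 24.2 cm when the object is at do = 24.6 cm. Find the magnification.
M = −di/do = -0.9837 (inverted image)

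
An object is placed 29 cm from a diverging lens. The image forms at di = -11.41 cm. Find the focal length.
1/f = 1/do + 1/di → f = -18.81 cm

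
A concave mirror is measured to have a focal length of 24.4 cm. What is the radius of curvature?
R = 2|f| = 48.8 cm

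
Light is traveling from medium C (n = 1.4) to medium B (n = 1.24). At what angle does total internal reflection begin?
θc = arcsin(n₂/n₁) = 62.34°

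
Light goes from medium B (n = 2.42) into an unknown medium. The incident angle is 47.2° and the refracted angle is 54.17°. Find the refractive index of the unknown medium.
n₂ = n₁·sin θ₁ / sin θ₂ = 2.19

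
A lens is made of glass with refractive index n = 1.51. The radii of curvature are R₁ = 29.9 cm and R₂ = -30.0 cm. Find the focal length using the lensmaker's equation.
1/f = (n − 1)(1/R₁ − 1/R₂) → f = 29.36 cm (converging lens)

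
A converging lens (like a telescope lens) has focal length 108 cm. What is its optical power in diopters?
P = 1/f = 0.9259 D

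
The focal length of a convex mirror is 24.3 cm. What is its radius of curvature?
R = 2|f| = 48.6 cm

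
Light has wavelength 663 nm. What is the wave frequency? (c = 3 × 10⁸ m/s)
f = c/λ = 4.525 × 10¹⁴ Hz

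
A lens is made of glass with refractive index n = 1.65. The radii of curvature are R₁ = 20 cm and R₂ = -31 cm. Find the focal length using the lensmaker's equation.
1/f = (n − 1)(1/R₁ − 1/R₂) → f = 18.7 cm (converging lens)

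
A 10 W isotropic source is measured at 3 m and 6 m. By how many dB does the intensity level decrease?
Δβ = 20·log₁₀(r₂/r₁) = 6.021 dB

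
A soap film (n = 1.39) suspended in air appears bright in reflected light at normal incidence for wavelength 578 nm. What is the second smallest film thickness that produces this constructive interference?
2nt = (m − ½)λ with m = 2 → t = (m − ½)λ/(2n) = 311.9 nm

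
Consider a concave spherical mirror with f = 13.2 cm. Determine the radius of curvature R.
R = 2|f| = 26.4 cm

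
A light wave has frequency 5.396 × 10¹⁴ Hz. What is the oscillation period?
T = 1/f = 1.853 × 10⁻¹⁵ s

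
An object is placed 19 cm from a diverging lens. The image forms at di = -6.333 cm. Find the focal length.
1/f = 1/do + 1/di → f = -9.499 cm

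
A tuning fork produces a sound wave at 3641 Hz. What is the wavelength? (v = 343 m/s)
λ = v/f = 0.0942 m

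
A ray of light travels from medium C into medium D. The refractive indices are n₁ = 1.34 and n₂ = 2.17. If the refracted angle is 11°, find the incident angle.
sin θ₁ = (n₂/n₁)·sin θ₂ → θ₁ = 18°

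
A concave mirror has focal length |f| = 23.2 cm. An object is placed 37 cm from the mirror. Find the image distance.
f = +23.2 cm (concave); 1/di = 1/f − 1/do → di = 62.2 cm (real image, in front of mirror)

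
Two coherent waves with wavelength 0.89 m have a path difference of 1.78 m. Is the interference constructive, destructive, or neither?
constructive — path difference = 2λ, a whole number of wavelengths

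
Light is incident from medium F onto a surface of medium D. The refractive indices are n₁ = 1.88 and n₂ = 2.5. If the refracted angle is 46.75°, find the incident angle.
sin θ₁ = (n₂/n₁)·sin θ₂ → θ₁ = 75.6°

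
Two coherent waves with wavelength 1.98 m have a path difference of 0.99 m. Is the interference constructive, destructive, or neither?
destructive — path difference = 0.5λ, an odd multiple of λ/2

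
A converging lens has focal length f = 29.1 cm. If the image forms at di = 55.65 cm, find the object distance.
1/do = 1/f − 1/di → do = 60.99 cm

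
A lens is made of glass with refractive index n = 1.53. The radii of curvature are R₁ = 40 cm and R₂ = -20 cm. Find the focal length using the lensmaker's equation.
1/f = (n − 1)(1/R₁ − 1/R₂) → f = 25.16 cm (converging lens)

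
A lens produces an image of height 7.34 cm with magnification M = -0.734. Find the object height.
ho = |hi|/|M| = 10 cm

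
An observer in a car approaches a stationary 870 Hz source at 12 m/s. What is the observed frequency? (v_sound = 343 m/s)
f_obs = f·(v + v_o)/v = 900.4 Hz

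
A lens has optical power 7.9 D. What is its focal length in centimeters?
f = 1/P = 12.66 cm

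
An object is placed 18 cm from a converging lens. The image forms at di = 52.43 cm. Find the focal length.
1/f = 1/do + 1/di → f = 13.4 cm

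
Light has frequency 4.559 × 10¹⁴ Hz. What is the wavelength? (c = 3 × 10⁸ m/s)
λ = c/f = 658 nm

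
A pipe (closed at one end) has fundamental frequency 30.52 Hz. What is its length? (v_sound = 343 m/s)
L = v/(4f₁) = 2.81 m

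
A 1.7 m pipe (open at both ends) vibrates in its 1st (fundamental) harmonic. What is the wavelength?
λₙ = 2L/n = 3.4 m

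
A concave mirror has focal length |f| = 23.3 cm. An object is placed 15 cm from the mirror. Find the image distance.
f = +23.3 cm (concave); 1/di = 1/f − 1/do → di = -42.11 cm (virtual image, behind mirror)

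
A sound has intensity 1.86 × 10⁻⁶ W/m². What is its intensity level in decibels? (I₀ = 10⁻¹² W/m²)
β = 10·log₁₀(I/I₀) = 62.7 dB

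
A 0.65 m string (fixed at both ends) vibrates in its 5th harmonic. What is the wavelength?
λₙ = 2L/n = 0.26 m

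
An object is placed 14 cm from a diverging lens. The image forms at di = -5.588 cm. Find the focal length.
1/f = 1/do + 1/di → f = -9.3 cm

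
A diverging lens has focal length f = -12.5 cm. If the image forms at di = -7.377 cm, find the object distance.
1/do = 1/f − 1/di → do = 18 cm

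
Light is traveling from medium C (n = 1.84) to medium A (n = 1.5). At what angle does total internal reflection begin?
θc = arcsin(n₂/n₁) = 54.61°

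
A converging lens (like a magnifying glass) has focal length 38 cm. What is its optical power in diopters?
P = 1/f = 2.632 D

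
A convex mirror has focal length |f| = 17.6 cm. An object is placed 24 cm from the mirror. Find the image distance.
f = −17.6 cm (convex); 1/di = 1/f − 1/do → di = -10.15 cm (virtual image, behind mirror)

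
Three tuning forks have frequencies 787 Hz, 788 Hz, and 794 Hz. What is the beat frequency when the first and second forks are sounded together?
1 Hz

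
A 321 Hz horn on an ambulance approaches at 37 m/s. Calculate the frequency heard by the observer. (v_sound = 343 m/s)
f_obs = f·v/(v − v_s) = 359.8 Hz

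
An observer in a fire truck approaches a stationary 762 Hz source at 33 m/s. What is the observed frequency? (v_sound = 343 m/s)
f_obs = f·(v + v_o)/v = 835.3 Hz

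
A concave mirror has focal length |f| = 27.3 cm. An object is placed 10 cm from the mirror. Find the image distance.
f = +27.3 cm (concave); 1/di = 1/f − 1/do → di = -15.78 cm (virtual image, behind mirror)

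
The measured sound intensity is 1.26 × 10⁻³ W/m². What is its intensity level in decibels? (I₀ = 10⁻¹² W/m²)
β = 10·log₁₀(I/I₀) = 91 dB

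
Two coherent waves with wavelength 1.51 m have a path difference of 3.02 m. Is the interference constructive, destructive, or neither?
constructive — path difference = 2λ, a whole number of wavelengths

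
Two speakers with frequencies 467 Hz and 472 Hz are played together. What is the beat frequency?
5 Hz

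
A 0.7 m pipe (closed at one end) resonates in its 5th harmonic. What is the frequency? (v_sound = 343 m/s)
fₙ = nv/(4L) = 612.5 Hz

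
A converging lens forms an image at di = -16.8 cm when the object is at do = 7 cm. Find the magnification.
M = −di/do = 2.4 (upright image)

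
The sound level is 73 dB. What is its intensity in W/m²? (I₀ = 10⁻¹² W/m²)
I = I₀·10^(β/10) = 2.00 × 10⁻⁵ W/m²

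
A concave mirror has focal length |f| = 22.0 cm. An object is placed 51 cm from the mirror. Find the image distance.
f = +22.0 cm (concave); 1/di = 1/f − 1/do → di = 38.69 cm (real image, in front of mirror)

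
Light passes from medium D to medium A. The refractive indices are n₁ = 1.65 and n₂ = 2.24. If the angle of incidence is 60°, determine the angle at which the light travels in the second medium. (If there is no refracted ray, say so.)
sin θ₂ = (n₁/n₂)·sin θ₁ = 0.6379 → θ₂ = 39.64°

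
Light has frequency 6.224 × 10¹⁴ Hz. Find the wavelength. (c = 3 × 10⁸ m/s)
λ = c/f = 482 nm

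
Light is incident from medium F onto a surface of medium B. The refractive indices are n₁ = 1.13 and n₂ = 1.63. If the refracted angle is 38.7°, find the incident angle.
sin θ₁ = (n₂/n₁)·sin θ₂ → θ₁ = 64.41°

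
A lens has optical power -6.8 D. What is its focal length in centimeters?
f = 1/P = -14.71 cm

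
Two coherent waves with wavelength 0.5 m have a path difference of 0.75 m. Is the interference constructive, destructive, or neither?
destructive — path difference = 1.5λ, an odd multiple of λ/2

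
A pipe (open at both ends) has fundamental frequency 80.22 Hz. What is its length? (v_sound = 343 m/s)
L = v/(2f₁) = 2.138 m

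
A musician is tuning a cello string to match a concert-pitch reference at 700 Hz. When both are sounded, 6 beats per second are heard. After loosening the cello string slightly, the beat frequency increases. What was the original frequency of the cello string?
694 Hz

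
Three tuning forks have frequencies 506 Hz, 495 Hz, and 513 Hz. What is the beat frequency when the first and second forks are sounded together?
11 Hz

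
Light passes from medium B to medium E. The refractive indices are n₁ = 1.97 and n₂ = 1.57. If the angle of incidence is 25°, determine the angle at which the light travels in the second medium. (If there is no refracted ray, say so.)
sin θ₂ = (n₁/n₂)·sin θ₁ = 0.5303 → θ₂ = 32.03°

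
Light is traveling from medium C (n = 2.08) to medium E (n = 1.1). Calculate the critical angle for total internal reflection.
θc = arcsin(n₂/n₁) = 31.93°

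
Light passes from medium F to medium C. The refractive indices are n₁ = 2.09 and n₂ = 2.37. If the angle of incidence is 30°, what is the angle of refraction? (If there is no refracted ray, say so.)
sin θ₂ = (n₁/n₂)·sin θ₁ = 0.4409 → θ₂ = 26.16°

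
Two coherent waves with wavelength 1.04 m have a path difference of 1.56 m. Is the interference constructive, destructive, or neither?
destructive — path difference = 1.5λ, an odd multiple of λ/2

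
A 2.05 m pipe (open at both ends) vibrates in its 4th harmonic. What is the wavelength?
λₙ = 2L/n = 1.025 m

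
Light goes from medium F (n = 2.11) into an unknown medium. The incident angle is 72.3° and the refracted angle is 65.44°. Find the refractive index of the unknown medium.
n₂ = n₁·sin θ₁ / sin θ₂ = 2.21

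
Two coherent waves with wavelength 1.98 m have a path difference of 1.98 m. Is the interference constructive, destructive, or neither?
constructive — path difference = 1λ, a whole number of wavelengths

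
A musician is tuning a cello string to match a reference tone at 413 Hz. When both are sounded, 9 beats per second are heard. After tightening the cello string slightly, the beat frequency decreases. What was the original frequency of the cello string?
404 Hz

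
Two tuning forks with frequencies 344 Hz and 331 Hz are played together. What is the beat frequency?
13 Hz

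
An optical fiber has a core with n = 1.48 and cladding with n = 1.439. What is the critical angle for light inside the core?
θc = arcsin(n_cladding/n_core) = 76.48°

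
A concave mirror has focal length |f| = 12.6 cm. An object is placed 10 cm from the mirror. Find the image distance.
f = +12.6 cm (concave); 1/di = 1/f − 1/do → di = -48.46 cm (virtual image, behind mirror)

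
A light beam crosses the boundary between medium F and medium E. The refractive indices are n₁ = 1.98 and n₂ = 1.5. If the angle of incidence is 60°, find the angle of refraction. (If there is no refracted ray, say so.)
sin θ₂ = (n₁/n₂)·sin θ₁ = 1.143 > 1, so there is no refracted ray — the light undergoes total internal reflection.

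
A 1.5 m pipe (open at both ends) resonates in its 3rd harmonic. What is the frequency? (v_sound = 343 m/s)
fₙ = nv/(2L) = 343 Hz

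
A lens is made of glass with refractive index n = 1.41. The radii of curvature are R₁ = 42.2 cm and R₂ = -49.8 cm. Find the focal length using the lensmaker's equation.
1/f = (n − 1)(1/R₁ − 1/R₂) → f = 55.71 cm (converging lens)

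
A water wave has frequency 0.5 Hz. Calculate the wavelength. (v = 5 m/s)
λ = v/f = 10 m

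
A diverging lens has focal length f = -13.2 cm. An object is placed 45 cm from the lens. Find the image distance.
1/di = 1/f − 1/do → di = -10.21 cm (virtual image)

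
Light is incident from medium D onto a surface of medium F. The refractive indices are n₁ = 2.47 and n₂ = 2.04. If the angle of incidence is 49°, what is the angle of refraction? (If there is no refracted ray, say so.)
sin θ₂ = (n₁/n₂)·sin θ₁ = 0.9138 → θ₂ = 66.03°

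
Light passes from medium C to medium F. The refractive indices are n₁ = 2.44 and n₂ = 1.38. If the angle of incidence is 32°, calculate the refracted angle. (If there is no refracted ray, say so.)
sin θ₂ = (n₁/n₂)·sin θ₁ = 0.937 → θ₂ = 69.55°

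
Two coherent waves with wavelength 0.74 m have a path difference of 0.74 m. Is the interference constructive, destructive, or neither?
constructive — path difference = 1λ, a whole number of wavelengths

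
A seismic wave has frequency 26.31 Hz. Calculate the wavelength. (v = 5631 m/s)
λ = v/f = 214 m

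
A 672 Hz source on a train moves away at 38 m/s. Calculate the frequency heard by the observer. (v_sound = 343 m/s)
f_obs = f·v/(v + v_s) = 605 Hz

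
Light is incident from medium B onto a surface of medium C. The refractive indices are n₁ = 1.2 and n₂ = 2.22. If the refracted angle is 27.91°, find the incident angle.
sin θ₁ = (n₂/n₁)·sin θ₂ → θ₁ = 59.99°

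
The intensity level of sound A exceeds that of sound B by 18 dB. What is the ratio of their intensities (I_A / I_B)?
I_A/I_B = 10^(Δβ/10) = 63.1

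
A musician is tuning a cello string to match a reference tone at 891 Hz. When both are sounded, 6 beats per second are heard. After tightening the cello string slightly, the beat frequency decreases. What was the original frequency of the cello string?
885 Hz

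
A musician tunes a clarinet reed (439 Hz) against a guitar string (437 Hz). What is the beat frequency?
2 Hz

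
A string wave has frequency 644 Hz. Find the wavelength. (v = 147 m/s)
λ = v/f = 0.2283 m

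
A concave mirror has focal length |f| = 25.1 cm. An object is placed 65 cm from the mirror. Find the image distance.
f = +25.1 cm (concave); 1/di = 1/f − 1/do → di = 40.89 cm (real image, in front of mirror)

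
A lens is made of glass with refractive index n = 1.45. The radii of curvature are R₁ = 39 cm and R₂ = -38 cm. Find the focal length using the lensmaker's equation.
1/f = (n − 1)(1/R₁ − 1/R₂) → f = 42.77 cm (converging lens)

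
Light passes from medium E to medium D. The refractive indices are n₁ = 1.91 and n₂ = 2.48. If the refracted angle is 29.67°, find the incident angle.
sin θ₁ = (n₂/n₁)·sin θ₂ → θ₁ = 40°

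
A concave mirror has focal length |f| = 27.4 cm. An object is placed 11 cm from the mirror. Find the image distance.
f = +27.4 cm (concave); 1/di = 1/f − 1/do → di = -18.38 cm (virtual image, behind mirror)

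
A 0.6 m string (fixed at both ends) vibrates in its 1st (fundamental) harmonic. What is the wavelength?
λₙ = 2L/n = 1.2 m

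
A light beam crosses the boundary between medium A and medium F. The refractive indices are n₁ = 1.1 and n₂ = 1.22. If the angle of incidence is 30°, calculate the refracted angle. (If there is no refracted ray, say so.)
sin θ₂ = (n₁/n₂)·sin θ₁ = 0.4508 → θ₂ = 26.8°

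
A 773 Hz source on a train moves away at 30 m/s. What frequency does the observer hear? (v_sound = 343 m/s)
f_obs = f·v/(v + v_s) = 710.8 Hz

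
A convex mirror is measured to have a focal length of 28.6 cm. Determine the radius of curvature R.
R = 2|f| = 57.2 cm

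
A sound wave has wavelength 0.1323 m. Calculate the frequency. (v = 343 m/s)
f = v/λ = 2593 Hz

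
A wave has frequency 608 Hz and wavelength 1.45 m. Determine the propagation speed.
v = fλ = 881.6 m/s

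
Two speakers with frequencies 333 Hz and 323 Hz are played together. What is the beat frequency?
10 Hz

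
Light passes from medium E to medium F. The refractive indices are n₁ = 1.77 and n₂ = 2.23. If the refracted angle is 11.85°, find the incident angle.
sin θ₁ = (n₂/n₁)·sin θ₂ → θ₁ = 14.99°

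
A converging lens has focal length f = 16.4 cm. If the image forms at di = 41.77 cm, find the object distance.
1/do = 1/f − 1/di → do = 27 cm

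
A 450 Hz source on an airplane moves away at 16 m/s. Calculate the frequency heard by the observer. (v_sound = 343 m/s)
f_obs = f·v/(v + v_s) = 429.9 Hz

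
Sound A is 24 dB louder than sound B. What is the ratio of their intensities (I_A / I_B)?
I_A/I_B = 10^(Δβ/10) = 251.2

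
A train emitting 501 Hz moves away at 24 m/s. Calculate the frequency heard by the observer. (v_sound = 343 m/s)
f_obs = f·v/(v + v_s) = 468.2 Hz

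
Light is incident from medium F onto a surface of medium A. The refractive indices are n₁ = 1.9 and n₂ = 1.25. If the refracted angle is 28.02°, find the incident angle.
sin θ₁ = (n₂/n₁)·sin θ₂ → θ₁ = 18°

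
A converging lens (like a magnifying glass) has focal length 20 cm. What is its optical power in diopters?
P = 1/f = 5 D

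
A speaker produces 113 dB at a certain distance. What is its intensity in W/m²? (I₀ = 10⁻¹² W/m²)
I = I₀·10^(β/10) = 2.00 × 10⁻¹ W/m²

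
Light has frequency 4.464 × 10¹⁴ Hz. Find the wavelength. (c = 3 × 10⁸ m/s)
λ = c/f = 672 nm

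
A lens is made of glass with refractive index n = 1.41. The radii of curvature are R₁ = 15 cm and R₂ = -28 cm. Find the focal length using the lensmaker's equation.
1/f = (n − 1)(1/R₁ − 1/R₂) → f = 23.82 cm (converging lens)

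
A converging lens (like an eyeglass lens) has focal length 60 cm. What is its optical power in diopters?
P = 1/f = 1.667 D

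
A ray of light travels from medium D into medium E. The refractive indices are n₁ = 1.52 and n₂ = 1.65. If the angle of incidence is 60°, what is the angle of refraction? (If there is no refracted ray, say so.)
sin θ₂ = (n₁/n₂)·sin θ₁ = 0.7978 → θ₂ = 52.92°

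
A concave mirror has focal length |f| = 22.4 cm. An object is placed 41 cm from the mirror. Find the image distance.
f = +22.4 cm (concave); 1/di = 1/f − 1/do → di = 49.38 cm (real image, in front of mirror)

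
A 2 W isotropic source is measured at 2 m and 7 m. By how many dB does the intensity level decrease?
Δβ = 20·log₁₀(r₂/r₁) = 10.88 dB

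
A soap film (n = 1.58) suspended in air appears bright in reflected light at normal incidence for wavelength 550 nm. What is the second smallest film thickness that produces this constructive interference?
2nt = (m − ½)λ with m = 2 → t = (m − ½)λ/(2n) = 261.1 nm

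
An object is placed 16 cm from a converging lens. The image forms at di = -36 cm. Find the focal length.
1/f = 1/do + 1/di → f = 28.8 cm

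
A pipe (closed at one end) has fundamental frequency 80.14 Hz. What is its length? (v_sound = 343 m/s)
L = v/(4f₁) = 1.07 m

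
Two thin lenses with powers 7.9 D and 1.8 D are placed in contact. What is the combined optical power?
P_total = P₁ + P₂ = 9.7 D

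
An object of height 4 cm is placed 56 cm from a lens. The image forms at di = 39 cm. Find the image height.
hi = (-di/do) × ho = -2.786 cm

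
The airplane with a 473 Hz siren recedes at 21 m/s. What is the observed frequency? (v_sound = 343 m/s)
f_obs = f·v/(v + v_s) = 445.7 Hz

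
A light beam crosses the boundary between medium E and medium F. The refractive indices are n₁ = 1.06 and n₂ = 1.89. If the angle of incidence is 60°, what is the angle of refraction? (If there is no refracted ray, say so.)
sin θ₂ = (n₁/n₂)·sin θ₁ = 0.4857 → θ₂ = 29.06°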